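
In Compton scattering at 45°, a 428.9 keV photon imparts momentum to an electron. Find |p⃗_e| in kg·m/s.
1.6355e-22 kg·m/s

The electron is initially at rest, so by conservation of momentum:
p⃗_e = p⃗₀ − p⃗'  (incident photon momentum minus scattered photon momentum)

Photon momentum magnitudes (p = h/λ = E/c):
λ₀ = hc/E₀ = 2.8907 pm → p₀ = h/λ₀ = 2.2922e-22 kg·m/s
Δλ = λ_C(1 − cos 45°) = 0.7106 pm
λ' = 3.6014 pm → p' = h/λ' = 1.8399e-22 kg·m/s

The scattered photon makes angle θ = 45° with the incident direction, so by the law of cosines:
|p⃗_e|² = p₀² + p'² − 2p₀p'cos θ
|p⃗_e|² = (2.2922e-22)² + (1.8399e-22)² − 2·2.2922e-22·1.8399e-22·cos(45°)
|p⃗_e| = 1.6355e-22 kg·m/s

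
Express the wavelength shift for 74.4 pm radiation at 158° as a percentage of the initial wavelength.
6.2849%

Calculate the Compton shift:
Δλ = λ_C(1 - cos(158°))
Δλ = 2.4263 × (1 - cos(158°))
Δλ = 2.4263 × 1.9272
Δλ = 4.6759 pm

Percentage change:
(Δλ/λ₀) × 100 = (4.6759/74.4) × 100
= 6.2849%

(Intermediate values are shown rounded; full precision is carried through to the final answer.)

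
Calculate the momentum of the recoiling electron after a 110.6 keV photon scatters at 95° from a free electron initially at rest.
7.9223e-23 kg·m/s

The electron is initially at rest, so by conservation of momentum:
p⃗_e = p⃗₀ − p⃗'  (incident photon momentum minus scattered photon momentum)

Photon momentum magnitudes (p = h/λ = E/c):
λ₀ = hc/E₀ = 11.2101 pm → p₀ = h/λ₀ = 5.9108e-23 kg·m/s
Δλ = λ_C(1 − cos 95°) = 2.6378 pm
λ' = 13.8479 pm → p' = h/λ' = 4.7849e-23 kg·m/s

The scattered photon makes angle θ = 95° with the incident direction, so by the law of cosines:
|p⃗_e|² = p₀² + p'² − 2p₀p'cos θ
|p⃗_e|² = (5.9108e-23)² + (4.7849e-23)² − 2·5.9108e-23·4.7849e-23·cos(95°)
|p⃗_e| = 7.9223e-23 kg·m/s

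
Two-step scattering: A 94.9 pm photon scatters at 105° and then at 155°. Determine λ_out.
102.5796 pm

Apply Compton shift twice:

First scattering at θ₁ = 105°:
Δλ₁ = λ_C(1 - cos(105°))
Δλ₁ = 2.4263 × 1.2588
Δλ₁ = 3.0543 pm

After first scattering:
λ₁ = 94.9 + 3.0543 = 97.9543 pm

Second scattering at θ₂ = 155°:
Δλ₂ = λ_C(1 - cos(155°))
Δλ₂ = 2.4263 × 1.9063
Δλ₂ = 4.6253 pm

Final wavelength:
λ₂ = 97.9543 + 4.6253 = 102.5796 pm

Total shift: Δλ_total = 3.0543 + 4.6253 = 7.6796 pm

(Intermediate values are shown rounded; full precision is carried through to the final answer.)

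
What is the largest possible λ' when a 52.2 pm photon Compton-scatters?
57.0526 pm (at θ = 180°)

The Compton shift is Δλ = λ_C(1 − cos θ).

Since cos θ ranges from −1 to 1, the factor (1 − cos θ) ranges from 0 to 2; the maximum shift occurs at θ = 180° (backscattering):
Δλ_max = 2λ_C = 2 × 2.4263 pm = 4.8526 pm

Maximum scattered wavelength:
λ'_max = λ₀ + Δλ_max = 52.2 + 4.8526 = 57.0526 pm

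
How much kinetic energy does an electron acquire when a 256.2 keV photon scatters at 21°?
8.2567 keV

By energy conservation: K_e = E_initial - E_final

First find the scattered photon energy:
Initial wavelength: λ = hc/E = 4.8394 pm
Compton shift: Δλ = λ_C(1 - cos(21°)) = 0.1612 pm
Final wavelength: λ' = 4.8394 + 0.1612 = 5.0005 pm
Final photon energy: E' = hc/λ' = 247.9433 keV

Electron kinetic energy:
K_e = E - E' = 256.2000 - 247.9433 = 8.2567 keV

(Intermediate values are shown rounded; full precision is carried through to the final answer.)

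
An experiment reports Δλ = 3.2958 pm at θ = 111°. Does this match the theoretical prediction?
Yes, consistent

Calculate the expected shift for θ = 111°:

Δλ_expected = λ_C(1 - cos(111°))
Δλ_expected = 2.4263 × (1 - cos(111°))
Δλ_expected = 2.4263 × 1.3584
Δλ_expected = 3.2958 pm

Given shift: 3.2958 pm
Expected shift: 3.2958 pm
Difference: 0.0000 pm

The values match. This is consistent with Compton scattering at the stated angle.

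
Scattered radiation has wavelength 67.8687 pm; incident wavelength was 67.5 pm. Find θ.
32.00°

First find the wavelength shift:
Δλ = λ' - λ = 67.8687 - 67.5 = 0.3687 pm

Using Δλ = λ_C(1 - cos θ), with λ_C = h/(m_e·c) ≈ 2.42631024 pm:
cos θ = 1 - Δλ/λ_C
cos θ = 1 - 0.3687/2.42631024
cos θ = 0.848041

θ = arccos(0.848041)
θ = 32.00°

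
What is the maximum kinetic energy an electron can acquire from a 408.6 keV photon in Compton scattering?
251.3990 keV

Maximum energy transfer occurs at θ = 180° (backscattering).

Initial photon: E₀ = 408.6 keV → λ₀ = 3.0344 pm

Maximum Compton shift (at 180°):
Δλ_max = 2λ_C = 2 × 2.4263 = 4.8526 pm

Final wavelength:
λ' = 3.0344 + 4.8526 = 7.8870 pm

Minimum photon energy (maximum energy to electron):
E'_min = hc/λ' = 157.2010 keV

Maximum electron kinetic energy:
K_max = E₀ - E'_min = 408.6000 - 157.2010 = 251.3990 keV

(Intermediate values are shown rounded; full precision is carried through to the final answer.)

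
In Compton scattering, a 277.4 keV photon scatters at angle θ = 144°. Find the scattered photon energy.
139.9568 keV

First convert energy to wavelength:
λ = hc/E, with hc ≈ 1239.842 keV·pm (i.e. 1239.842 eV·nm)

For E = 277.4 keV = 277400 eV:
λ = 1239.842 keV·pm / 277.4 keV
λ = 4.4695 pm

Calculate the Compton shift:
Δλ = λ_C(1 - cos(144°)) = 2.4263 × 1.8090
Δλ = 4.3892 pm

Final wavelength:
λ' = 4.4695 + 4.3892 = 8.8587 pm

Final energy:
E' = hc/λ' = 1239.842 / 8.8587 = 139.9568 keV

(Intermediate values are shown rounded; full precision is carried through to the final answer.)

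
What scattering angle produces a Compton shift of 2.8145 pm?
99.21°

From the Compton formula Δλ = λ_C(1 - cos θ), we can solve for θ:

cos θ = 1 - Δλ/λ_C

Given:
- Δλ = 2.8145 pm
- λ_C = h/(m_e·c) ≈ 2.42631024 pm

cos θ = 1 - 2.8145/2.42631024
cos θ = 1 - 1.159992
cos θ = -0.159992

θ = arccos(-0.159992)
θ = 99.21°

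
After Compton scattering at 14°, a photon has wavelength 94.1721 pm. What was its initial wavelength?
94.1000 pm

From λ' = λ + Δλ, we have λ = λ' - Δλ

First calculate the Compton shift:
Δλ = λ_C(1 - cos θ)
Δλ = 2.4263 × (1 - cos(14°))
Δλ = 2.4263 × 0.0297
Δλ = 0.0721 pm

Initial wavelength:
λ = λ' - Δλ
λ = 94.1721 - 0.0721
λ = 94.1000 pm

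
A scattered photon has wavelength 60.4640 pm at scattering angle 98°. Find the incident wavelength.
57.7000 pm

From λ' = λ + Δλ, we have λ = λ' - Δλ

First calculate the Compton shift:
Δλ = λ_C(1 - cos θ)
Δλ = 2.4263 × (1 - cos(98°))
Δλ = 2.4263 × 1.1392
Δλ = 2.7640 pm

Initial wavelength:
λ = λ' - Δλ
λ = 60.4640 - 2.7640
λ = 57.7000 pm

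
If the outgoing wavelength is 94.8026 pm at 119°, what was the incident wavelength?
91.2000 pm

From λ' = λ + Δλ, we have λ = λ' - Δλ

First calculate the Compton shift:
Δλ = λ_C(1 - cos θ)
Δλ = 2.4263 × (1 - cos(119°))
Δλ = 2.4263 × 1.4848
Δλ = 3.6026 pm

Initial wavelength:
λ = λ' - Δλ
λ = 94.8026 - 3.6026
λ = 91.2000 pm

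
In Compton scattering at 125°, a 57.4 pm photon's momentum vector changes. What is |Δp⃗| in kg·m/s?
1.9843e-23 kg·m/s

Photon momentum magnitude is p = h/λ.

Initial momentum:
p₀ = h/λ = 6.6261e-34/5.7400e-11 = 1.1544e-23 kg·m/s

After scattering:
λ' = λ + Δλ = 57.4 + 3.8180 = 61.2180 pm
p' = h/λ' = 6.6261e-34/6.1218e-11 = 1.0824e-23 kg·m/s

Momentum is a vector; the scattered photon's direction makes angle θ = 125° with the incident direction. The magnitude of the vector change Δp⃗ = p⃗₀ − p⃗' is found from the law of cosines:
|Δp⃗|² = p₀² + p'² − 2p₀p'cos θ
|Δp⃗|² = (1.1544e-23)² + (1.0824e-23)² − 2·1.1544e-23·1.0824e-23·cos(125°)
|Δp⃗| = 1.9843e-23 kg·m/s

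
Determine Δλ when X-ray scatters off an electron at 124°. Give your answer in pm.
3.7831 pm

Using the Compton scattering formula:
Δλ = λ_C(1 - cos θ)

where λ_C = h/(m_e·c) ≈ 2.4263 pm is the Compton wavelength of an electron.

For θ = 124°:
cos(124°) = -0.5592
1 - cos(124°) = 1.5592

Δλ = 2.4263 × 1.5592
Δλ = 3.7831 pm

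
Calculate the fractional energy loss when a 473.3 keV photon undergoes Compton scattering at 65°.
0.3484 (or 34.84%)

Calculate initial and final photon energies:

Initial: E₀ = 473.3 keV → λ₀ = 2.6196 pm
Compton shift: Δλ = 1.4009 pm
Final wavelength: λ' = 4.0205 pm
Final energy: E' = 308.3819 keV

Fractional energy loss:
(E₀ - E')/E₀ = (473.3000 - 308.3819)/473.3000
= 164.9181/473.3000
= 0.3484
= 34.84%

(Intermediate values are shown rounded; full precision is carried through to the final answer.)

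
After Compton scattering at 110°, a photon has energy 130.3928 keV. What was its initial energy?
198.2999 keV

Convert final energy to wavelength (hc ≈ 1239.842 keV·pm):
λ' = hc/E' = 1239.842 / 130.3928 = 9.5085 pm

Calculate the Compton shift:
Δλ = λ_C(1 - cos(110°))
Δλ = 2.4263 × (1 - cos(110°))
Δλ = 3.2562 pm

Initial wavelength:
λ = λ' - Δλ = 9.5085 - 3.2562 = 6.2524 pm

Initial energy:
E = hc/λ = 1239.842 / 6.2524 = 198.2999 keV

(Intermediate values are shown rounded; full precision is carried through to the final answer.)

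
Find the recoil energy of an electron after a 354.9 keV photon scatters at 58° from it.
87.3501 keV

By energy conservation: K_e = E_initial - E_final

First find the scattered photon energy:
Initial wavelength: λ = hc/E = 3.4935 pm
Compton shift: Δλ = λ_C(1 - cos(58°)) = 1.1406 pm
Final wavelength: λ' = 3.4935 + 1.1406 = 4.6341 pm
Final photon energy: E' = hc/λ' = 267.5499 keV

Electron kinetic energy:
K_e = E - E' = 354.9000 - 267.5499 = 87.3501 keV

(Intermediate values are shown rounded; full precision is carried through to the final answer.)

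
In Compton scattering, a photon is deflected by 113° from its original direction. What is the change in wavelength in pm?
3.3743 pm

Using the Compton scattering formula:
Δλ = λ_C(1 - cos θ)

where λ_C = h/(m_e·c) ≈ 2.4263 pm is the Compton wavelength of an electron.

For θ = 113°:
cos(113°) = -0.3907
1 - cos(113°) = 1.3907

Δλ = 2.4263 × 1.3907
Δλ = 3.3743 pm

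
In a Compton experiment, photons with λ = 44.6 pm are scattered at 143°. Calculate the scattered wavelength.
48.9640 pm

Using the Compton scattering formula:
λ' = λ + Δλ = λ + λ_C(1 - cos θ)

Given:
- Initial wavelength λ = 44.6 pm
- Scattering angle θ = 143°
- Compton wavelength λ_C ≈ 2.4263 pm

Calculate the shift:
Δλ = 2.4263 × (1 - cos(143°))
Δλ = 2.4263 × 1.7986
Δλ = 4.3640 pm

Final wavelength:
λ' = 44.6 + 4.3640 = 48.9640 pm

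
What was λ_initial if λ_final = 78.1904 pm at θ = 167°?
73.4000 pm

From λ' = λ + Δλ, we have λ = λ' - Δλ

First calculate the Compton shift:
Δλ = λ_C(1 - cos θ)
Δλ = 2.4263 × (1 - cos(167°))
Δλ = 2.4263 × 1.9744
Δλ = 4.7904 pm

Initial wavelength:
λ = λ' - Δλ
λ = 78.1904 - 4.7904
λ = 73.4000 pm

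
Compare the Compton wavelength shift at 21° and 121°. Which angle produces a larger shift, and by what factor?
121° produces the larger shift by a factor of 22.810

Calculate both shifts using Δλ = λ_C(1 - cos θ):

For θ₁ = 21°:
Δλ₁ = 2.4263 × (1 - cos(21°))
Δλ₁ = 2.4263 × 0.0664
Δλ₁ = 0.1612 pm

For θ₂ = 121°:
Δλ₂ = 2.4263 × (1 - cos(121°))
Δλ₂ = 2.4263 × 1.5150
Δλ₂ = 3.6760 pm

The 121° angle produces the larger shift.
Ratio: 3.6760/0.1612 = 22.810

(Intermediate values are shown rounded; full precision is carried through to the final answer.)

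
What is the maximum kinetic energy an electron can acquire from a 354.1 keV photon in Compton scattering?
205.6872 keV

Maximum energy transfer occurs at θ = 180° (backscattering).

Initial photon: E₀ = 354.1 keV → λ₀ = 3.5014 pm

Maximum Compton shift (at 180°):
Δλ_max = 2λ_C = 2 × 2.4263 = 4.8526 pm

Final wavelength:
λ' = 3.5014 + 4.8526 = 8.3540 pm

Minimum photon energy (maximum energy to electron):
E'_min = hc/λ' = 148.4128 keV

Maximum electron kinetic energy:
K_max = E₀ - E'_min = 354.1000 - 148.4128 = 205.6872 keV

(Intermediate values are shown rounded; full precision is carried through to the final answer.)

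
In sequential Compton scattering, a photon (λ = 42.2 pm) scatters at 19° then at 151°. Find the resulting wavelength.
46.8806 pm

Apply Compton shift twice:

First scattering at θ₁ = 19°:
Δλ₁ = λ_C(1 - cos(19°))
Δλ₁ = 2.4263 × 0.0545
Δλ₁ = 0.1322 pm

After first scattering:
λ₁ = 42.2 + 0.1322 = 42.3322 pm

Second scattering at θ₂ = 151°:
Δλ₂ = λ_C(1 - cos(151°))
Δλ₂ = 2.4263 × 1.8746
Δλ₂ = 4.5484 pm

Final wavelength:
λ₂ = 42.3322 + 4.5484 = 46.8806 pm

Total shift: Δλ_total = 0.1322 + 4.5484 = 4.6806 pm

(Intermediate values are shown rounded; full precision is carried through to the final answer.)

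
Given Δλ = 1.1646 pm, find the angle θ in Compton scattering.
58.67°

From the Compton formula Δλ = λ_C(1 - cos θ), we can solve for θ:

cos θ = 1 - Δλ/λ_C

Given:
- Δλ = 1.1646 pm
- λ_C = h/(m_e·c) ≈ 2.42631024 pm

cos θ = 1 - 1.1646/2.42631024
cos θ = 1 - 0.479988
cos θ = 0.520012

θ = arccos(0.520012)
θ = 58.67°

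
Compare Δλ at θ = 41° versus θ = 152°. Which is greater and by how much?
152° produces the larger shift by a factor of 7.676

Calculate both shifts using Δλ = λ_C(1 - cos θ):

For θ₁ = 41°:
Δλ₁ = 2.4263 × (1 - cos(41°))
Δλ₁ = 2.4263 × 0.2453
Δλ₁ = 0.5952 pm

For θ₂ = 152°:
Δλ₂ = 2.4263 × (1 - cos(152°))
Δλ₂ = 2.4263 × 1.8829
Δλ₂ = 4.5686 pm

The 152° angle produces the larger shift.
Ratio: 4.5686/0.5952 = 7.676

(Intermediate values are shown rounded; full precision is carried through to the final answer.)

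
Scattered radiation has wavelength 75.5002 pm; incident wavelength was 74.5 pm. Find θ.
54.00°

First find the wavelength shift:
Δλ = λ' - λ = 75.5002 - 74.5 = 1.0002 pm

Using Δλ = λ_C(1 - cos θ), with λ_C = h/(m_e·c) ≈ 2.42631024 pm:
cos θ = 1 - Δλ/λ_C
cos θ = 1 - 1.0002/2.42631024
cos θ = 0.587769

θ = arccos(0.587769)
θ = 54.00°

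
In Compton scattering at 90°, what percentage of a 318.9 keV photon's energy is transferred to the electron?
0.3843 (or 38.43%)

Calculate initial and final photon energies:

Initial: E₀ = 318.9 keV → λ₀ = 3.8879 pm
Compton shift: Δλ = 2.4263 pm
Final wavelength: λ' = 6.3142 pm
Final energy: E' = 196.3583 keV

Fractional energy loss:
(E₀ - E')/E₀ = (318.9000 - 196.3583)/318.9000
= 122.5417/318.9000
= 0.3843
= 38.43%

(Intermediate values are shown rounded; full precision is carried through to the final answer.)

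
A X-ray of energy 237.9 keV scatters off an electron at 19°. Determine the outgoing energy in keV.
232.0151 keV

First convert energy to wavelength:
λ = hc/E, with hc ≈ 1239.842 keV·pm (i.e. 1239.842 eV·nm)

For E = 237.9 keV = 237900 eV:
λ = 1239.842 keV·pm / 237.9 keV
λ = 5.2116 pm

Calculate the Compton shift:
Δλ = λ_C(1 - cos(19°)) = 2.4263 × 0.0545
Δλ = 0.1322 pm

Final wavelength:
λ' = 5.2116 + 0.1322 = 5.3438 pm

Final energy:
E' = hc/λ' = 1239.842 / 5.3438 = 232.0151 keV

(Intermediate values are shown rounded; full precision is carried through to the final answer.)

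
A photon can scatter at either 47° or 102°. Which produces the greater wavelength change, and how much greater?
102° produces the larger shift by a factor of 3.798

Calculate both shifts using Δλ = λ_C(1 - cos θ):

For θ₁ = 47°:
Δλ₁ = 2.4263 × (1 - cos(47°))
Δλ₁ = 2.4263 × 0.3180
Δλ₁ = 0.7716 pm

For θ₂ = 102°:
Δλ₂ = 2.4263 × (1 - cos(102°))
Δλ₂ = 2.4263 × 1.2079
Δλ₂ = 2.9308 pm

The 102° angle produces the larger shift.
Ratio: 2.9308/0.7716 = 3.798

(Intermediate values are shown rounded; full precision is carried through to the final answer.)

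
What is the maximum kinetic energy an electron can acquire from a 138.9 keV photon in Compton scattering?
48.9179 keV

Maximum energy transfer occurs at θ = 180° (backscattering).

Initial photon: E₀ = 138.9 keV → λ₀ = 8.9261 pm

Maximum Compton shift (at 180°):
Δλ_max = 2λ_C = 2 × 2.4263 = 4.8526 pm

Final wavelength:
λ' = 8.9261 + 4.8526 = 13.7788 pm

Minimum photon energy (maximum energy to electron):
E'_min = hc/λ' = 89.9821 keV

Maximum electron kinetic energy:
K_max = E₀ - E'_min = 138.9000 - 89.9821 = 48.9179 keV

(Intermediate values are shown rounded; full precision is carried through to the final answer.)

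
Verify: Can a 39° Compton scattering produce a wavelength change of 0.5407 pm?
Yes, consistent

Calculate the expected shift for θ = 39°:

Δλ_expected = λ_C(1 - cos(39°))
Δλ_expected = 2.4263 × (1 - cos(39°))
Δλ_expected = 2.4263 × 0.2229
Δλ_expected = 0.5407 pm

Given shift: 0.5407 pm
Expected shift: 0.5407 pm
Difference: 0.0000 pm

The values match. This is consistent with Compton scattering at the stated angle.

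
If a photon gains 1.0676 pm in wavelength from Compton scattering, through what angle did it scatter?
55.94°

From the Compton formula Δλ = λ_C(1 - cos θ), we can solve for θ:

cos θ = 1 - Δλ/λ_C

Given:
- Δλ = 1.0676 pm
- λ_C = h/(m_e·c) ≈ 2.42631024 pm

cos θ = 1 - 1.0676/2.42631024
cos θ = 1 - 0.440010
cos θ = 0.559990

θ = arccos(0.559990)
θ = 55.94°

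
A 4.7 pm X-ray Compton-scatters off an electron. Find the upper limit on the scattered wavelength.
9.5526 pm (at θ = 180°)

The Compton shift is Δλ = λ_C(1 − cos θ).

Since cos θ ranges from −1 to 1, the factor (1 − cos θ) ranges from 0 to 2; the maximum shift occurs at θ = 180° (backscattering):
Δλ_max = 2λ_C = 2 × 2.4263 pm = 4.8526 pm

Maximum scattered wavelength:
λ'_max = λ₀ + Δλ_max = 4.7 + 4.8526 = 9.5526 pm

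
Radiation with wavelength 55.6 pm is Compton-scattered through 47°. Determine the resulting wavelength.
56.3716 pm

Using the Compton scattering formula:
λ' = λ + Δλ = λ + λ_C(1 - cos θ)

Given:
- Initial wavelength λ = 55.6 pm
- Scattering angle θ = 47°
- Compton wavelength λ_C ≈ 2.4263 pm

Calculate the shift:
Δλ = 2.4263 × (1 - cos(47°))
Δλ = 2.4263 × 0.3180
Δλ = 0.7716 pm

Final wavelength:
λ' = 55.6 + 0.7716 = 56.3716 pm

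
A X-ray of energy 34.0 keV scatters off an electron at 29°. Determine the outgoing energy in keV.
33.7187 keV

First convert energy to wavelength:
λ = hc/E, with hc ≈ 1239.842 keV·pm (i.e. 1239.842 eV·nm)

For E = 34.0 keV = 34000 eV:
λ = 1239.842 keV·pm / 34.0 keV
λ = 36.4659 pm

Calculate the Compton shift:
Δλ = λ_C(1 - cos(29°)) = 2.4263 × 0.1254
Δλ = 0.3042 pm

Final wavelength:
λ' = 36.4659 + 0.3042 = 36.7702 pm

Final energy:
E' = hc/λ' = 1239.842 / 36.7702 = 33.7187 keV

(Intermediate values are shown rounded; full precision is carried through to the final answer.)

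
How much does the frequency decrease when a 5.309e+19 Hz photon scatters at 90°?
1.596e+19 Hz (decrease)

Convert frequency to wavelength (c = 299792458 m/s):
λ₀ = c/f₀ = 299792458/5.309e+19 = 5.6468724e-12 m = 5.6469 pm

Calculate Compton shift:
Δλ = λ_C(1 - cos(90°)) = 2.4263 pm

Final wavelength:
λ' = λ₀ + Δλ = 5.6469 + 2.4263 = 8.0732 pm

Final frequency:
f' = c/λ' = 299792458/8.0731827e-12 = 3.7134358e+19 Hz

Frequency shift (decrease):
Δf = f₀ - f' = 5.309e+19 - 3.7134358e+19 = 1.596e+19 Hz

(Intermediate values are shown rounded; full precision is carried through to the final answer.)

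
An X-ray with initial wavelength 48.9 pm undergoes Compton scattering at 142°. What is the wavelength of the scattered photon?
53.2383 pm

Using the Compton scattering formula:
λ' = λ + Δλ = λ + λ_C(1 - cos θ)

Given:
- Initial wavelength λ = 48.9 pm
- Scattering angle θ = 142°
- Compton wavelength λ_C ≈ 2.4263 pm

Calculate the shift:
Δλ = 2.4263 × (1 - cos(142°))
Δλ = 2.4263 × 1.7880
Δλ = 4.3383 pm

Final wavelength:
λ' = 48.9 + 4.3383 = 53.2383 pm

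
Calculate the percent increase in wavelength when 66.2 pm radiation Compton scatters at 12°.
0.0801%

Calculate the Compton shift:
Δλ = λ_C(1 - cos(12°))
Δλ = 2.4263 × (1 - cos(12°))
Δλ = 2.4263 × 0.0219
Δλ = 0.0530 pm

Percentage change:
(Δλ/λ₀) × 100 = (0.0530/66.2) × 100
= 0.0801%

(Intermediate values are shown rounded; full precision is carried through to the final answer.)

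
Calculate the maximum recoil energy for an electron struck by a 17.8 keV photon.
1.1593 keV

Maximum energy transfer occurs at θ = 180° (backscattering).

Initial photon: E₀ = 17.8 keV → λ₀ = 69.6540 pm

Maximum Compton shift (at 180°):
Δλ_max = 2λ_C = 2 × 2.4263 = 4.8526 pm

Final wavelength:
λ' = 69.6540 + 4.8526 = 74.5067 pm

Minimum photon energy (maximum energy to electron):
E'_min = hc/λ' = 16.6407 keV

Maximum electron kinetic energy:
K_max = E₀ - E'_min = 17.8000 - 16.6407 = 1.1593 keV

(Intermediate values are shown rounded; full precision is carried through to the final answer.)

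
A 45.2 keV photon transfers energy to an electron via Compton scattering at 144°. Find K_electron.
6.2350 keV

By energy conservation: K_e = E_initial - E_final

First find the scattered photon energy:
Initial wavelength: λ = hc/E = 27.4301 pm
Compton shift: Δλ = λ_C(1 - cos(144°)) = 4.3892 pm
Final wavelength: λ' = 27.4301 + 4.3892 = 31.8194 pm
Final photon energy: E' = hc/λ' = 38.9650 keV

Electron kinetic energy:
K_e = E - E' = 45.2000 - 38.9650 = 6.2350 keV

(Intermediate values are shown rounded; full precision is carried through to the final answer.)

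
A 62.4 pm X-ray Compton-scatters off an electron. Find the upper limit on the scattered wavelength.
67.2526 pm (at θ = 180°)

The Compton shift is Δλ = λ_C(1 − cos θ).

Since cos θ ranges from −1 to 1, the factor (1 − cos θ) ranges from 0 to 2; the maximum shift occurs at θ = 180° (backscattering):
Δλ_max = 2λ_C = 2 × 2.4263 pm = 4.8526 pm

Maximum scattered wavelength:
λ'_max = λ₀ + Δλ_max = 62.4 + 4.8526 = 67.2526 pm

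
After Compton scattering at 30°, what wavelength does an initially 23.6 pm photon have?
23.9251 pm

Using the Compton formula: λ' = λ + λ_C(1 − cos θ)

For θ = 30°, cos θ = √3/2 (exact) ≈ 0.8660, so:
1 − cos 30° = 1 − (√3/2) ≈ 0.1340

Δλ = λ_C × 0.1340 = 2.4263 × 0.1340 = 0.3251 pm

λ' = 23.6 + 0.3251 = 23.9251 pm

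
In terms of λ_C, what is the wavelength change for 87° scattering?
0.9477 λ_C

The Compton shift formula is:
Δλ = λ_C(1 - cos θ)

Dividing both sides by λ_C:
Δλ/λ_C = 1 - cos θ

For θ = 87°:
Δλ/λ_C = 1 - cos(87°)
Δλ/λ_C = 1 - 0.0523
Δλ/λ_C = 0.9477

This means the shift is 0.9477 × λ_C = 2.2993 pm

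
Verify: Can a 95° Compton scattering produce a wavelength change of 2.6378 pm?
Yes, consistent

Calculate the expected shift for θ = 95°:

Δλ_expected = λ_C(1 - cos(95°))
Δλ_expected = 2.4263 × (1 - cos(95°))
Δλ_expected = 2.4263 × 1.0872
Δλ_expected = 2.6378 pm

Given shift: 2.6378 pm
Expected shift: 2.6378 pm
Difference: 0.0000 pm

The values match. This is consistent with Compton scattering at the stated angle.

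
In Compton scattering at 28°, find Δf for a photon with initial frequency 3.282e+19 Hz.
9.897e+17 Hz (decrease)

Convert frequency to wavelength (c = 299792458 m/s):
λ₀ = c/f₀ = 299792458/3.282e+19 = 9.1344442e-12 m = 9.1344 pm

Calculate Compton shift:
Δλ = λ_C(1 - cos(28°)) = 0.2840 pm

Final wavelength:
λ' = λ₀ + Δλ = 9.1344 + 0.2840 = 9.4184 pm

Final frequency:
f' = c/λ' = 299792458/9.4184496e-12 = 3.1830340e+19 Hz

Frequency shift (decrease):
Δf = f₀ - f' = 3.282e+19 - 3.1830340e+19 = 9.897e+17 Hz

(Intermediate values are shown rounded; full precision is carried through to the final answer.)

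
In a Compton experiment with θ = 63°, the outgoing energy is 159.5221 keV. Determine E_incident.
192.2999 keV

Convert final energy to wavelength (hc ≈ 1239.842 keV·pm):
λ' = hc/E' = 1239.842 / 159.5221 = 7.7722 pm

Calculate the Compton shift:
Δλ = λ_C(1 - cos(63°))
Δλ = 2.4263 × (1 - cos(63°))
Δλ = 1.3248 pm

Initial wavelength:
λ = λ' - Δλ = 7.7722 - 1.3248 = 6.4474 pm

Initial energy:
E = hc/λ = 1239.842 / 6.4474 = 192.2999 keV

(Intermediate values are shown rounded; full precision is carried through to the final answer.)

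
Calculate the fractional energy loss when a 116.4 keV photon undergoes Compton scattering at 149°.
0.2973 (or 29.73%)

Calculate initial and final photon energies:

Initial: E₀ = 116.4 keV → λ₀ = 10.6516 pm
Compton shift: Δλ = 4.5061 pm
Final wavelength: λ' = 15.1576 pm
Final energy: E' = 81.7966 keV

Fractional energy loss:
(E₀ - E')/E₀ = (116.4000 - 81.7966)/116.4000
= 34.6034/116.4000
= 0.2973
= 29.73%

(Intermediate values are shown rounded; full precision is carried through to the final answer.)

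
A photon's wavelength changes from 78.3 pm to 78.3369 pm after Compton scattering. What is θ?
10.01°

First find the wavelength shift:
Δλ = λ' - λ = 78.3369 - 78.3 = 0.0369 pm

Using Δλ = λ_C(1 - cos θ), with λ_C = h/(m_e·c) ≈ 2.42631024 pm:
cos θ = 1 - Δλ/λ_C
cos θ = 1 - 0.0369/2.42631024
cos θ = 0.984792

θ = arccos(0.984792)
θ = 10.01°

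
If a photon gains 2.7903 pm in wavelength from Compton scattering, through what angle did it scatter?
98.63°

From the Compton formula Δλ = λ_C(1 - cos θ), we can solve for θ:

cos θ = 1 - Δλ/λ_C

Given:
- Δλ = 2.7903 pm
- λ_C = h/(m_e·c) ≈ 2.42631024 pm

cos θ = 1 - 2.7903/2.42631024
cos θ = 1 - 1.150018
cos θ = -0.150018

θ = arccos(-0.150018)
θ = 98.63°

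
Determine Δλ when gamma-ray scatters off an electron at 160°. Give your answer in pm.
4.7063 pm

Using the Compton scattering formula:
Δλ = λ_C(1 - cos θ)

where λ_C = h/(m_e·c) ≈ 2.4263 pm is the Compton wavelength of an electron.

For θ = 160°:
cos(160°) = -0.9397
1 - cos(160°) = 1.9397

Δλ = 2.4263 × 1.9397
Δλ = 4.7063 pm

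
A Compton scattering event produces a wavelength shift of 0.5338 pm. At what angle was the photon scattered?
38.74°

From the Compton formula Δλ = λ_C(1 - cos θ), we can solve for θ:

cos θ = 1 - Δλ/λ_C

Given:
- Δλ = 0.5338 pm
- λ_C = h/(m_e·c) ≈ 2.42631024 pm

cos θ = 1 - 0.5338/2.42631024
cos θ = 1 - 0.220005
cos θ = 0.779995

θ = arccos(0.779995)
θ = 38.74°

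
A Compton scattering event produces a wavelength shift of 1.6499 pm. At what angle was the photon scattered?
71.34°

From the Compton formula Δλ = λ_C(1 - cos θ), we can solve for θ:

cos θ = 1 - Δλ/λ_C

Given:
- Δλ = 1.6499 pm
- λ_C = h/(m_e·c) ≈ 2.42631024 pm

cos θ = 1 - 1.6499/2.42631024
cos θ = 1 - 0.680004
cos θ = 0.319996

θ = arccos(0.319996)
θ = 71.34°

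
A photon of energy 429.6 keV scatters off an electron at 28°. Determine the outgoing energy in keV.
391.1120 keV

First convert energy to wavelength:
λ = hc/E, with hc ≈ 1239.842 keV·pm (i.e. 1239.842 eV·nm)

For E = 429.6 keV = 429600 eV:
λ = 1239.842 keV·pm / 429.6 keV
λ = 2.8860 pm

Calculate the Compton shift:
Δλ = λ_C(1 - cos(28°)) = 2.4263 × 0.1171
Δλ = 0.2840 pm

Final wavelength:
λ' = 2.8860 + 0.2840 = 3.1700 pm

Final energy:
E' = hc/λ' = 1239.842 / 3.1700 = 391.1120 keV

(Intermediate values are shown rounded; full precision is carried through to the final answer.)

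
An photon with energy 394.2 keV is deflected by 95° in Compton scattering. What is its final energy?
214.3947 keV

First convert energy to wavelength:
λ = hc/E, with hc ≈ 1239.842 keV·pm (i.e. 1239.842 eV·nm)

For E = 394.2 keV = 394200 eV:
λ = 1239.842 keV·pm / 394.2 keV
λ = 3.1452 pm

Calculate the Compton shift:
Δλ = λ_C(1 - cos(95°)) = 2.4263 × 1.0872
Δλ = 2.6378 pm

Final wavelength:
λ' = 3.1452 + 2.6378 = 5.7830 pm

Final energy:
E' = hc/λ' = 1239.842 / 5.7830 = 214.3947 keV

(Intermediate values are shown rounded; full precision is carried through to the final answer.)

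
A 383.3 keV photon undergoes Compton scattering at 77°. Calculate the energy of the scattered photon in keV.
242.3857 keV

First convert energy to wavelength:
λ = hc/E, with hc ≈ 1239.842 keV·pm (i.e. 1239.842 eV·nm)

For E = 383.3 keV = 383300 eV:
λ = 1239.842 keV·pm / 383.3 keV
λ = 3.2347 pm

Calculate the Compton shift:
Δλ = λ_C(1 - cos(77°)) = 2.4263 × 0.7750
Δλ = 1.8805 pm

Final wavelength:
λ' = 3.2347 + 1.8805 = 5.1152 pm

Final energy:
E' = hc/λ' = 1239.842 / 5.1152 = 242.3857 keV

(Intermediate values are shown rounded; full precision is carried through to the final answer.)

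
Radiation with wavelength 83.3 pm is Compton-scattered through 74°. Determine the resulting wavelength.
85.0575 pm

Using the Compton scattering formula:
λ' = λ + Δλ = λ + λ_C(1 - cos θ)

Given:
- Initial wavelength λ = 83.3 pm
- Scattering angle θ = 74°
- Compton wavelength λ_C ≈ 2.4263 pm

Calculate the shift:
Δλ = 2.4263 × (1 - cos(74°))
Δλ = 2.4263 × 0.7244
Δλ = 1.7575 pm

Final wavelength:
λ' = 83.3 + 1.7575 = 85.0575 pm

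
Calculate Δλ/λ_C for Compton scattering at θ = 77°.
0.7750 λ_C

The Compton shift formula is:
Δλ = λ_C(1 - cos θ)

Dividing both sides by λ_C:
Δλ/λ_C = 1 - cos θ

For θ = 77°:
Δλ/λ_C = 1 - cos(77°)
Δλ/λ_C = 1 - 0.2250
Δλ/λ_C = 0.7750

This means the shift is 0.7750 × λ_C = 1.8805 pm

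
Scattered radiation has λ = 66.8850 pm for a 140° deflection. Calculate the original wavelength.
62.6000 pm

From λ' = λ + Δλ, we have λ = λ' - Δλ

First calculate the Compton shift:
Δλ = λ_C(1 - cos θ)
Δλ = 2.4263 × (1 - cos(140°))
Δλ = 2.4263 × 1.7660
Δλ = 4.2850 pm

Initial wavelength:
λ = λ' - Δλ
λ = 66.8850 - 4.2850
λ = 62.6000 pm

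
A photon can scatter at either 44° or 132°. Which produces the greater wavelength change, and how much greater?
132° produces the larger shift by a factor of 5.947

Calculate both shifts using Δλ = λ_C(1 - cos θ):

For θ₁ = 44°:
Δλ₁ = 2.4263 × (1 - cos(44°))
Δλ₁ = 2.4263 × 0.2807
Δλ₁ = 0.6810 pm

For θ₂ = 132°:
Δλ₂ = 2.4263 × (1 - cos(132°))
Δλ₂ = 2.4263 × 1.6691
Δλ₂ = 4.0498 pm

The 132° angle produces the larger shift.
Ratio: 4.0498/0.6810 = 5.947

(Intermediate values are shown rounded; full precision is carried through to the final answer.)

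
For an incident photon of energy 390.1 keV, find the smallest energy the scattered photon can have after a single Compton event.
154.3842 keV (at θ = 180°)

The scattered photon has minimum energy when its wavelength is maximum, i.e., when the Compton shift Δλ = λ_C(1 − cos θ) is maximum. This occurs at θ = 180° (backscattering), giving Δλ_max = 2λ_C = 4.8526 pm.

Initial wavelength: λ₀ = hc/E₀ = 3.1783 pm
Maximum final wavelength: λ'_max = λ₀ + 2λ_C = 3.1783 + 4.8526 = 8.0309 pm
Minimum final energy: E'_min = hc/λ'_max = 154.3842 keV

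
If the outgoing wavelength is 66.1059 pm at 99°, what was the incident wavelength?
63.3000 pm

From λ' = λ + Δλ, we have λ = λ' - Δλ

First calculate the Compton shift:
Δλ = λ_C(1 - cos θ)
Δλ = 2.4263 × (1 - cos(99°))
Δλ = 2.4263 × 1.1564
Δλ = 2.8059 pm

Initial wavelength:
λ = λ' - Δλ
λ = 66.1059 - 2.8059
λ = 63.3000 pm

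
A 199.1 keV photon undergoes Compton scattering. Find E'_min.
111.9006 keV (at θ = 180°)

The scattered photon has minimum energy when its wavelength is maximum, i.e., when the Compton shift Δλ = λ_C(1 − cos θ) is maximum. This occurs at θ = 180° (backscattering), giving Δλ_max = 2λ_C = 4.8526 pm.

Initial wavelength: λ₀ = hc/E₀ = 6.2272 pm
Maximum final wavelength: λ'_max = λ₀ + 2λ_C = 6.2272 + 4.8526 = 11.0799 pm
Minimum final energy: E'_min = hc/λ'_max = 111.9006 keV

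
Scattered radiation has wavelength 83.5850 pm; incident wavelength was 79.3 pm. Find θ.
140.00°

First find the wavelength shift:
Δλ = λ' - λ = 83.5850 - 79.3 = 4.2850 pm

Using Δλ = λ_C(1 - cos θ), with λ_C = h/(m_e·c) ≈ 2.42631024 pm:
cos θ = 1 - Δλ/λ_C
cos θ = 1 - 4.2850/2.42631024
cos θ = -0.766056

θ = arccos(-0.766056)
θ = 140.00°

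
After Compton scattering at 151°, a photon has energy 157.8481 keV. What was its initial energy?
375.0002 keV

Convert final energy to wavelength (hc ≈ 1239.842 keV·pm):
λ' = hc/E' = 1239.842 / 157.8481 = 7.8547 pm

Calculate the Compton shift:
Δλ = λ_C(1 - cos(151°))
Δλ = 2.4263 × (1 - cos(151°))
Δλ = 4.5484 pm

Initial wavelength:
λ = λ' - Δλ = 7.8547 - 4.5484 = 3.3062 pm

Initial energy:
E = hc/λ = 1239.842 / 3.3062 = 375.0002 keV

(Intermediate values are shown rounded; full precision is carried through to the final answer.)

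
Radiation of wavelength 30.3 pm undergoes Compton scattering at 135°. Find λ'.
34.4420 pm

Using the Compton formula: λ' = λ + λ_C(1 − cos θ)

For θ = 135°, cos θ = -√2/2 (exact) ≈ -0.7071, so:
1 − cos 135° = 1 − (-√2/2) ≈ 1.7071

Δλ = λ_C × 1.7071 = 2.4263 × 1.7071 = 4.1420 pm

λ' = 30.3 + 4.1420 = 34.4420 pm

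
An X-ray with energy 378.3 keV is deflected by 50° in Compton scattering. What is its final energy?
299.1816 keV

First convert energy to wavelength:
λ = hc/E, with hc ≈ 1239.842 keV·pm (i.e. 1239.842 eV·nm)

For E = 378.3 keV = 378300 eV:
λ = 1239.842 keV·pm / 378.3 keV
λ = 3.2774 pm

Calculate the Compton shift:
Δλ = λ_C(1 - cos(50°)) = 2.4263 × 0.3572
Δλ = 0.8667 pm

Final wavelength:
λ' = 3.2774 + 0.8667 = 4.1441 pm

Final energy:
E' = hc/λ' = 1239.842 / 4.1441 = 299.1816 keV

(Intermediate values are shown rounded; full precision is carried through to the final answer.)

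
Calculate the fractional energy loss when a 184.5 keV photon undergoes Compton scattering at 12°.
0.0078 (or 0.78%)

Calculate initial and final photon energies:

Initial: E₀ = 184.5 keV → λ₀ = 6.7200 pm
Compton shift: Δλ = 0.0530 pm
Final wavelength: λ' = 6.7730 pm
Final energy: E' = 183.0557 keV

Fractional energy loss:
(E₀ - E')/E₀ = (184.5000 - 183.0557)/184.5000
= 1.4443/184.5000
= 0.0078
= 0.78%

(Intermediate values are shown rounded; full precision is carried through to the final answer.)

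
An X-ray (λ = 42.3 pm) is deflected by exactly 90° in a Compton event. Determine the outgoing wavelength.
44.7263 pm

Using the Compton formula: λ' = λ + λ_C(1 − cos θ)

For θ = 90°, cos θ = 0 (exact) = 0.0000, so:
1 − cos 90° = 1 − (0) = 1.0000

Δλ = λ_C × 1.0000 = 2.4263 × 1.0000 = 2.4263 pm

λ' = 42.3 + 2.4263 = 44.7263 pm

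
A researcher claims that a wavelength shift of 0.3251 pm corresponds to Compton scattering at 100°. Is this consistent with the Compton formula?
No, inconsistent

Calculate the expected shift for θ = 100°:

Δλ_expected = λ_C(1 - cos(100°))
Δλ_expected = 2.4263 × (1 - cos(100°))
Δλ_expected = 2.4263 × 1.1736
Δλ_expected = 2.8476 pm

Given shift: 0.3251 pm
Expected shift: 2.8476 pm
Difference: 2.5226 pm

The values do not match. The given shift corresponds to θ ≈ 30.0°, not 100°.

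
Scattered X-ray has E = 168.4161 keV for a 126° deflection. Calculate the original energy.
353.2999 keV

Convert final energy to wavelength (hc ≈ 1239.842 keV·pm):
λ' = hc/E' = 1239.842 / 168.4161 = 7.3618 pm

Calculate the Compton shift:
Δλ = λ_C(1 - cos(126°))
Δλ = 2.4263 × (1 - cos(126°))
Δλ = 3.8525 pm

Initial wavelength:
λ = λ' - Δλ = 7.3618 - 3.8525 = 3.5093 pm

Initial energy:
E = hc/λ = 1239.842 / 3.5093 = 353.2999 keV

(Intermediate values are shown rounded; full precision is carried through to the final answer.)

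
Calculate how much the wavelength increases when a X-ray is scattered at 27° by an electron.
0.2645 pm

Using the Compton scattering formula:
Δλ = λ_C(1 - cos θ)

where λ_C = h/(m_e·c) ≈ 2.4263 pm is the Compton wavelength of an electron.

For θ = 27°:
cos(27°) = 0.8910
1 - cos(27°) = 0.1090

Δλ = 2.4263 × 0.1090
Δλ = 0.2645 pm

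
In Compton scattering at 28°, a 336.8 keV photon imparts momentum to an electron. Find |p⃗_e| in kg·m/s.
8.4897e-23 kg·m/s

The electron is initially at rest, so by conservation of momentum:
p⃗_e = p⃗₀ − p⃗'  (incident photon momentum minus scattered photon momentum)

Photon momentum magnitudes (p = h/λ = E/c):
λ₀ = hc/E₀ = 3.6812 pm → p₀ = h/λ₀ = 1.8000e-22 kg·m/s
Δλ = λ_C(1 − cos 28°) = 0.2840 pm
λ' = 3.9652 pm → p' = h/λ' = 1.6710e-22 kg·m/s

The scattered photon makes angle θ = 28° with the incident direction, so by the law of cosines:
|p⃗_e|² = p₀² + p'² − 2p₀p'cos θ
|p⃗_e|² = (1.8000e-22)² + (1.6710e-22)² − 2·1.8000e-22·1.6710e-22·cos(28°)
|p⃗_e| = 8.4897e-23 kg·m/s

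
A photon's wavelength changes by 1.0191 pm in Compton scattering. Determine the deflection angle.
54.55°

From the Compton formula Δλ = λ_C(1 - cos θ), we can solve for θ:

cos θ = 1 - Δλ/λ_C

Given:
- Δλ = 1.0191 pm
- λ_C = h/(m_e·c) ≈ 2.42631024 pm

cos θ = 1 - 1.0191/2.42631024
cos θ = 1 - 0.420020
cos θ = 0.579980

θ = arccos(0.579980)
θ = 54.55°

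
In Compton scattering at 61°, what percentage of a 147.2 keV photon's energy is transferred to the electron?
0.1292 (or 12.92%)

Calculate initial and final photon energies:

Initial: E₀ = 147.2 keV → λ₀ = 8.4228 pm
Compton shift: Δλ = 1.2500 pm
Final wavelength: λ' = 9.6729 pm
Final energy: E' = 128.1775 keV

Fractional energy loss:
(E₀ - E')/E₀ = (147.2000 - 128.1775)/147.2000
= 19.0225/147.2000
= 0.1292
= 12.92%

(Intermediate values are shown rounded; full precision is carried through to the final answer.)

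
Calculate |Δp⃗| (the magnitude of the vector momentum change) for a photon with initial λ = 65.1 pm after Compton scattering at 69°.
1.1397e-23 kg·m/s

Photon momentum magnitude is p = h/λ.

Initial momentum:
p₀ = h/λ = 6.6261e-34/6.5100e-11 = 1.0178e-23 kg·m/s

After scattering:
λ' = λ + Δλ = 65.1 + 1.5568 = 66.6568 pm
p' = h/λ' = 6.6261e-34/6.6657e-11 = 9.9406e-24 kg·m/s

Momentum is a vector; the scattered photon's direction makes angle θ = 69° with the incident direction. The magnitude of the vector change Δp⃗ = p⃗₀ − p⃗' is found from the law of cosines:
|Δp⃗|² = p₀² + p'² − 2p₀p'cos θ
|Δp⃗|² = (1.0178e-23)² + (9.9406e-24)² − 2·1.0178e-23·9.9406e-24·cos(69°)
|Δp⃗| = 1.1397e-23 kg·m/s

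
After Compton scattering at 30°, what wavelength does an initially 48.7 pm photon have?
49.0251 pm

Using the Compton formula: λ' = λ + λ_C(1 − cos θ)

For θ = 30°, cos θ = √3/2 (exact) ≈ 0.8660, so:
1 − cos 30° = 1 − (√3/2) ≈ 0.1340

Δλ = λ_C × 0.1340 = 2.4263 × 0.1340 = 0.3251 pm

λ' = 48.7 + 0.3251 = 49.0251 pm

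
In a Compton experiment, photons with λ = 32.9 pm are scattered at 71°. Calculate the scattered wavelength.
34.5364 pm

Using the Compton scattering formula:
λ' = λ + Δλ = λ + λ_C(1 - cos θ)

Given:
- Initial wavelength λ = 32.9 pm
- Scattering angle θ = 71°
- Compton wavelength λ_C ≈ 2.4263 pm

Calculate the shift:
Δλ = 2.4263 × (1 - cos(71°))
Δλ = 2.4263 × 0.6744
Δλ = 1.6364 pm

Final wavelength:
λ' = 32.9 + 1.6364 = 34.5364 pm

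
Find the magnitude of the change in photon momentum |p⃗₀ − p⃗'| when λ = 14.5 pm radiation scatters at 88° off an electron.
5.9251e-23 kg·m/s

Photon momentum magnitude is p = h/λ.

Initial momentum:
p₀ = h/λ = 6.6261e-34/1.4500e-11 = 4.5697e-23 kg·m/s

After scattering:
λ' = λ + Δλ = 14.5 + 2.3416 = 16.8416 pm
p' = h/λ' = 6.6261e-34/1.6842e-11 = 3.9343e-23 kg·m/s

Momentum is a vector; the scattered photon's direction makes angle θ = 88° with the incident direction. The magnitude of the vector change Δp⃗ = p⃗₀ − p⃗' is found from the law of cosines:
|Δp⃗|² = p₀² + p'² − 2p₀p'cos θ
|Δp⃗|² = (4.5697e-23)² + (3.9343e-23)² − 2·4.5697e-23·3.9343e-23·cos(88°)
|Δp⃗| = 5.9251e-23 kg·m/s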